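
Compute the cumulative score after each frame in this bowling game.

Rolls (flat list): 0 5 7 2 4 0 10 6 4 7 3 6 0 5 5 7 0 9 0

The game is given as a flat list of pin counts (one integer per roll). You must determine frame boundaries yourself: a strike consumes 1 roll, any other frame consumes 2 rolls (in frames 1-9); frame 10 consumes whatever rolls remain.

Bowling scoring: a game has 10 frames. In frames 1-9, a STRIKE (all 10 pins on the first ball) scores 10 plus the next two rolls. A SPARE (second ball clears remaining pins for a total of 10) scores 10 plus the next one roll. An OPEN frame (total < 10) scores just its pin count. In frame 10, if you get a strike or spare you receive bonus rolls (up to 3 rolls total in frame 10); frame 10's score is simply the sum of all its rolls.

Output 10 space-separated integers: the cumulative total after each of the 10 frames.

Frame 1: OPEN (0+5=5). Cumulative: 5
Frame 2: OPEN (7+2=9). Cumulative: 14
Frame 3: OPEN (4+0=4). Cumulative: 18
Frame 4: STRIKE. 10 + next two rolls (6+4) = 20. Cumulative: 38
Frame 5: SPARE (6+4=10). 10 + next roll (7) = 17. Cumulative: 55
Frame 6: SPARE (7+3=10). 10 + next roll (6) = 16. Cumulative: 71
Frame 7: OPEN (6+0=6). Cumulative: 77
Frame 8: SPARE (5+5=10). 10 + next roll (7) = 17. Cumulative: 94
Frame 9: OPEN (7+0=7). Cumulative: 101
Frame 10: OPEN. Sum of all frame-10 rolls (9+0) = 9. Cumulative: 110

Answer: 5 14 18 38 55 71 77 94 101 110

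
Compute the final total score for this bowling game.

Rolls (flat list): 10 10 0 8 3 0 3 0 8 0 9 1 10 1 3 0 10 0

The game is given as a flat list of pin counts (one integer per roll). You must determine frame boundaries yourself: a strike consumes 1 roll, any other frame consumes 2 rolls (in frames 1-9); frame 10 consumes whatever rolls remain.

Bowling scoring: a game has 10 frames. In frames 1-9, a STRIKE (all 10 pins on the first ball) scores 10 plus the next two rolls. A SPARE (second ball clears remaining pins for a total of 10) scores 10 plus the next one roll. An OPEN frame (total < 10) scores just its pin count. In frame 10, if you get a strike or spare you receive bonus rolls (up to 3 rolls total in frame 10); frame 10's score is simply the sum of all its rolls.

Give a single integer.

Frame 1: STRIKE. 10 + next two rolls (10+0) = 20. Cumulative: 20
Frame 2: STRIKE. 10 + next two rolls (0+8) = 18. Cumulative: 38
Frame 3: OPEN (0+8=8). Cumulative: 46
Frame 4: OPEN (3+0=3). Cumulative: 49
Frame 5: OPEN (3+0=3). Cumulative: 52
Frame 6: OPEN (8+0=8). Cumulative: 60
Frame 7: SPARE (9+1=10). 10 + next roll (10) = 20. Cumulative: 80
Frame 8: STRIKE. 10 + next two rolls (1+3) = 14. Cumulative: 94
Frame 9: OPEN (1+3=4). Cumulative: 98
Frame 10: SPARE. Sum of all frame-10 rolls (0+10+0) = 10. Cumulative: 108

Answer: 108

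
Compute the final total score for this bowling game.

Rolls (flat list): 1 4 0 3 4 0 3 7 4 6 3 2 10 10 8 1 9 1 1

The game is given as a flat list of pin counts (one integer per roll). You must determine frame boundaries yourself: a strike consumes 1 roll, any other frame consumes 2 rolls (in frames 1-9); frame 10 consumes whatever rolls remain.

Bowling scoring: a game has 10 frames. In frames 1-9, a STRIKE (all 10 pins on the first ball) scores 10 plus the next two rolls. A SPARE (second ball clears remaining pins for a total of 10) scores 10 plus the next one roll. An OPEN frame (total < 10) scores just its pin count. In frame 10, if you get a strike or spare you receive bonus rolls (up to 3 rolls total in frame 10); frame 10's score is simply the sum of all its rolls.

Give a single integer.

Frame 1: OPEN (1+4=5). Cumulative: 5
Frame 2: OPEN (0+3=3). Cumulative: 8
Frame 3: OPEN (4+0=4). Cumulative: 12
Frame 4: SPARE (3+7=10). 10 + next roll (4) = 14. Cumulative: 26
Frame 5: SPARE (4+6=10). 10 + next roll (3) = 13. Cumulative: 39
Frame 6: OPEN (3+2=5). Cumulative: 44
Frame 7: STRIKE. 10 + next two rolls (10+8) = 28. Cumulative: 72
Frame 8: STRIKE. 10 + next two rolls (8+1) = 19. Cumulative: 91
Frame 9: OPEN (8+1=9). Cumulative: 100
Frame 10: SPARE. Sum of all frame-10 rolls (9+1+1) = 11. Cumulative: 111

Answer: 111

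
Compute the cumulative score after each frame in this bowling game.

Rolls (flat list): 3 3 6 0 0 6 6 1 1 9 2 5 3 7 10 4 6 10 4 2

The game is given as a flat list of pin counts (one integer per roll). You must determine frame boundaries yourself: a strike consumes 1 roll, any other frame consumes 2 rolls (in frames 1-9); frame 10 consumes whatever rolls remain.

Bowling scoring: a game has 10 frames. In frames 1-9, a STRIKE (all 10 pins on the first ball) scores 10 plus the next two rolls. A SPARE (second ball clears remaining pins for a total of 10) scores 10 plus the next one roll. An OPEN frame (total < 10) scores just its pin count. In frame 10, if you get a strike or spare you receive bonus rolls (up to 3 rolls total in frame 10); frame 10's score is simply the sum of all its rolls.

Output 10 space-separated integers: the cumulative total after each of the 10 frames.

Answer: 6 12 18 25 37 44 64 84 104 120

Derivation:
Frame 1: OPEN (3+3=6). Cumulative: 6
Frame 2: OPEN (6+0=6). Cumulative: 12
Frame 3: OPEN (0+6=6). Cumulative: 18
Frame 4: OPEN (6+1=7). Cumulative: 25
Frame 5: SPARE (1+9=10). 10 + next roll (2) = 12. Cumulative: 37
Frame 6: OPEN (2+5=7). Cumulative: 44
Frame 7: SPARE (3+7=10). 10 + next roll (10) = 20. Cumulative: 64
Frame 8: STRIKE. 10 + next two rolls (4+6) = 20. Cumulative: 84
Frame 9: SPARE (4+6=10). 10 + next roll (10) = 20. Cumulative: 104
Frame 10: STRIKE. Sum of all frame-10 rolls (10+4+2) = 16. Cumulative: 120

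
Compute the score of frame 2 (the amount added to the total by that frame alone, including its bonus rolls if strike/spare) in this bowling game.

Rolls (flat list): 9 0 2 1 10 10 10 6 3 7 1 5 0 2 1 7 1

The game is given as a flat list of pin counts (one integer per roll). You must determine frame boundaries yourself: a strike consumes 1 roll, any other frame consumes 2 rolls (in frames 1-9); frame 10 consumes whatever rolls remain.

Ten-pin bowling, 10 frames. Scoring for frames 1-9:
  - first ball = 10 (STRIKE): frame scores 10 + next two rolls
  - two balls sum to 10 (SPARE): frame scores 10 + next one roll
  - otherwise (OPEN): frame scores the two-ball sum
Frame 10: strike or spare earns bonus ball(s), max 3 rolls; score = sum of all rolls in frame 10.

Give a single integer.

Frame 1: OPEN (9+0=9). Cumulative: 9
Frame 2: OPEN (2+1=3). Cumulative: 12
Frame 3: STRIKE. 10 + next two rolls (10+10) = 30. Cumulative: 42
Frame 4: STRIKE. 10 + next two rolls (10+6) = 26. Cumulative: 68

Answer: 3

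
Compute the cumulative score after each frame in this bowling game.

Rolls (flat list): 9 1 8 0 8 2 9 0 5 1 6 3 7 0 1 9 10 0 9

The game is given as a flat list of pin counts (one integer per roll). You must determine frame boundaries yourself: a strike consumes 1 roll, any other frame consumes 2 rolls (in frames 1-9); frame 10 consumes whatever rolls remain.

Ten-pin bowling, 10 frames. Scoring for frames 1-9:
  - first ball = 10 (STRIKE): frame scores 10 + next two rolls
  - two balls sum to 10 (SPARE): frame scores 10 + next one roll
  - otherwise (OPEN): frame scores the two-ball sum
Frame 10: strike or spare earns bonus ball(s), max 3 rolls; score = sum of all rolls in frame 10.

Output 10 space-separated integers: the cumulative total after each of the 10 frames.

Frame 1: SPARE (9+1=10). 10 + next roll (8) = 18. Cumulative: 18
Frame 2: OPEN (8+0=8). Cumulative: 26
Frame 3: SPARE (8+2=10). 10 + next roll (9) = 19. Cumulative: 45
Frame 4: OPEN (9+0=9). Cumulative: 54
Frame 5: OPEN (5+1=6). Cumulative: 60
Frame 6: OPEN (6+3=9). Cumulative: 69
Frame 7: OPEN (7+0=7). Cumulative: 76
Frame 8: SPARE (1+9=10). 10 + next roll (10) = 20. Cumulative: 96
Frame 9: STRIKE. 10 + next two rolls (0+9) = 19. Cumulative: 115
Frame 10: OPEN. Sum of all frame-10 rolls (0+9) = 9. Cumulative: 124

Answer: 18 26 45 54 60 69 76 96 115 124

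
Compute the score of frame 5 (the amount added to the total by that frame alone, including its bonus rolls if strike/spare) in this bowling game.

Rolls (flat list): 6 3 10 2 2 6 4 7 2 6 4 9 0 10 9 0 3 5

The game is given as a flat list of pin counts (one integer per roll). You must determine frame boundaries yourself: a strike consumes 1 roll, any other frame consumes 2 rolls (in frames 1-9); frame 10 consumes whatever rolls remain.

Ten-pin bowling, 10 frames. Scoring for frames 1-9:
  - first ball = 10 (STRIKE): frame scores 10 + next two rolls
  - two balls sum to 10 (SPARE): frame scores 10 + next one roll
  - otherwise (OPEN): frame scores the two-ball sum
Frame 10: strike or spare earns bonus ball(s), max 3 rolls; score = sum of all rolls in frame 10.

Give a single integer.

Frame 1: OPEN (6+3=9). Cumulative: 9
Frame 2: STRIKE. 10 + next two rolls (2+2) = 14. Cumulative: 23
Frame 3: OPEN (2+2=4). Cumulative: 27
Frame 4: SPARE (6+4=10). 10 + next roll (7) = 17. Cumulative: 44
Frame 5: OPEN (7+2=9). Cumulative: 53
Frame 6: SPARE (6+4=10). 10 + next roll (9) = 19. Cumulative: 72
Frame 7: OPEN (9+0=9). Cumulative: 81

Answer: 9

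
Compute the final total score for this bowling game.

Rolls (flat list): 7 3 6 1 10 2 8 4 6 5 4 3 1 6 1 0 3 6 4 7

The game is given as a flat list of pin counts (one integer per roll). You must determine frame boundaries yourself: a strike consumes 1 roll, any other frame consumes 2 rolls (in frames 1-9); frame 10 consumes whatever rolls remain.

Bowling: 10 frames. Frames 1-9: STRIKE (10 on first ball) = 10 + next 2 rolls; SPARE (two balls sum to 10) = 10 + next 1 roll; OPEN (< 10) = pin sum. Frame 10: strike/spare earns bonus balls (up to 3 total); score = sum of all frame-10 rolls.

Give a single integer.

Answer: 112

Derivation:
Frame 1: SPARE (7+3=10). 10 + next roll (6) = 16. Cumulative: 16
Frame 2: OPEN (6+1=7). Cumulative: 23
Frame 3: STRIKE. 10 + next two rolls (2+8) = 20. Cumulative: 43
Frame 4: SPARE (2+8=10). 10 + next roll (4) = 14. Cumulative: 57
Frame 5: SPARE (4+6=10). 10 + next roll (5) = 15. Cumulative: 72
Frame 6: OPEN (5+4=9). Cumulative: 81
Frame 7: OPEN (3+1=4). Cumulative: 85
Frame 8: OPEN (6+1=7). Cumulative: 92
Frame 9: OPEN (0+3=3). Cumulative: 95
Frame 10: SPARE. Sum of all frame-10 rolls (6+4+7) = 17. Cumulative: 112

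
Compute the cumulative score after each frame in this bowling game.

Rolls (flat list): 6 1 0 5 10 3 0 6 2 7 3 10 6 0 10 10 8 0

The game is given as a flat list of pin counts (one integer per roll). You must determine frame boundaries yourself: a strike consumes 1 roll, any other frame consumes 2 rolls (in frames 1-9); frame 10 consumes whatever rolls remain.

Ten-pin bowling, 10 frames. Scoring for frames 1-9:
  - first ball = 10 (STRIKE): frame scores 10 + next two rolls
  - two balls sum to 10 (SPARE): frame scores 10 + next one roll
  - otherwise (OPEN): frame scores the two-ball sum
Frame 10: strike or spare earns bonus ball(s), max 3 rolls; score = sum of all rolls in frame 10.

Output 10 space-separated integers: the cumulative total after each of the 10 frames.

Frame 1: OPEN (6+1=7). Cumulative: 7
Frame 2: OPEN (0+5=5). Cumulative: 12
Frame 3: STRIKE. 10 + next two rolls (3+0) = 13. Cumulative: 25
Frame 4: OPEN (3+0=3). Cumulative: 28
Frame 5: OPEN (6+2=8). Cumulative: 36
Frame 6: SPARE (7+3=10). 10 + next roll (10) = 20. Cumulative: 56
Frame 7: STRIKE. 10 + next two rolls (6+0) = 16. Cumulative: 72
Frame 8: OPEN (6+0=6). Cumulative: 78
Frame 9: STRIKE. 10 + next two rolls (10+8) = 28. Cumulative: 106
Frame 10: STRIKE. Sum of all frame-10 rolls (10+8+0) = 18. Cumulative: 124

Answer: 7 12 25 28 36 56 72 78 106 124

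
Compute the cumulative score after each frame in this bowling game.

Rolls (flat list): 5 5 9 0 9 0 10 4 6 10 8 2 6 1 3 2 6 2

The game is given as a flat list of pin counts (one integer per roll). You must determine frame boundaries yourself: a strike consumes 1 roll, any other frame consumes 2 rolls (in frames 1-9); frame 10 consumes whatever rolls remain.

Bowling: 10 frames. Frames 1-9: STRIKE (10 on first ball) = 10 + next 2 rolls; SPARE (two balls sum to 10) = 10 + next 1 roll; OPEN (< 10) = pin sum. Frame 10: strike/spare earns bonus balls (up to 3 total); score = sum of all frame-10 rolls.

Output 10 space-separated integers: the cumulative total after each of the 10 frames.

Answer: 19 28 37 57 77 97 113 120 125 133

Derivation:
Frame 1: SPARE (5+5=10). 10 + next roll (9) = 19. Cumulative: 19
Frame 2: OPEN (9+0=9). Cumulative: 28
Frame 3: OPEN (9+0=9). Cumulative: 37
Frame 4: STRIKE. 10 + next two rolls (4+6) = 20. Cumulative: 57
Frame 5: SPARE (4+6=10). 10 + next roll (10) = 20. Cumulative: 77
Frame 6: STRIKE. 10 + next two rolls (8+2) = 20. Cumulative: 97
Frame 7: SPARE (8+2=10). 10 + next roll (6) = 16. Cumulative: 113
Frame 8: OPEN (6+1=7). Cumulative: 120
Frame 9: OPEN (3+2=5). Cumulative: 125
Frame 10: OPEN. Sum of all frame-10 rolls (6+2) = 8. Cumulative: 133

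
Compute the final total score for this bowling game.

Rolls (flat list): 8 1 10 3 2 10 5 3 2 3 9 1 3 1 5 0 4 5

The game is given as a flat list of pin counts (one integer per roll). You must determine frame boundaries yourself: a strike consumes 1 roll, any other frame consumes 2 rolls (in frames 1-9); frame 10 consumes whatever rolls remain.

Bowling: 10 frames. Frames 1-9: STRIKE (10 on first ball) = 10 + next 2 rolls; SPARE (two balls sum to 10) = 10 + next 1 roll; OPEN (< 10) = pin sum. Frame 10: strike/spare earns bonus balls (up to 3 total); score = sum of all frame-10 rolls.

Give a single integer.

Answer: 91

Derivation:
Frame 1: OPEN (8+1=9). Cumulative: 9
Frame 2: STRIKE. 10 + next two rolls (3+2) = 15. Cumulative: 24
Frame 3: OPEN (3+2=5). Cumulative: 29
Frame 4: STRIKE. 10 + next two rolls (5+3) = 18. Cumulative: 47
Frame 5: OPEN (5+3=8). Cumulative: 55
Frame 6: OPEN (2+3=5). Cumulative: 60
Frame 7: SPARE (9+1=10). 10 + next roll (3) = 13. Cumulative: 73
Frame 8: OPEN (3+1=4). Cumulative: 77
Frame 9: OPEN (5+0=5). Cumulative: 82
Frame 10: OPEN. Sum of all frame-10 rolls (4+5) = 9. Cumulative: 91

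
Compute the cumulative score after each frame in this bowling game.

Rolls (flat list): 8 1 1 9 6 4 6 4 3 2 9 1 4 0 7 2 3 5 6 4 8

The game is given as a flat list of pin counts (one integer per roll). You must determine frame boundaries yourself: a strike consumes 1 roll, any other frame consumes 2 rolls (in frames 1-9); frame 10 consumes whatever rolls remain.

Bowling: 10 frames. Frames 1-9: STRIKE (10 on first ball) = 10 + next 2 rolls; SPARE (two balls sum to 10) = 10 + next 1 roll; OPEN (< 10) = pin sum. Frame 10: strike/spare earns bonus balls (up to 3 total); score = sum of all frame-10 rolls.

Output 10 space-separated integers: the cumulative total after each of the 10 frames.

Answer: 9 25 41 54 59 73 77 86 94 112

Derivation:
Frame 1: OPEN (8+1=9). Cumulative: 9
Frame 2: SPARE (1+9=10). 10 + next roll (6) = 16. Cumulative: 25
Frame 3: SPARE (6+4=10). 10 + next roll (6) = 16. Cumulative: 41
Frame 4: SPARE (6+4=10). 10 + next roll (3) = 13. Cumulative: 54
Frame 5: OPEN (3+2=5). Cumulative: 59
Frame 6: SPARE (9+1=10). 10 + next roll (4) = 14. Cumulative: 73
Frame 7: OPEN (4+0=4). Cumulative: 77
Frame 8: OPEN (7+2=9). Cumulative: 86
Frame 9: OPEN (3+5=8). Cumulative: 94
Frame 10: SPARE. Sum of all frame-10 rolls (6+4+8) = 18. Cumulative: 112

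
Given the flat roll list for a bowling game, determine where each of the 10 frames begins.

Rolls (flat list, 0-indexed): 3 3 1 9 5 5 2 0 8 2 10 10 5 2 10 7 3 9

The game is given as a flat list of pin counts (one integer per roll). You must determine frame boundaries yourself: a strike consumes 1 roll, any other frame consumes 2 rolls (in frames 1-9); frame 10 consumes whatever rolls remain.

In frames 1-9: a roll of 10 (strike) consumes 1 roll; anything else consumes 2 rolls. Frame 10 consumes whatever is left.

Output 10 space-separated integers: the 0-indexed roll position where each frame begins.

Answer: 0 2 4 6 8 10 11 12 14 15

Derivation:
Frame 1 starts at roll index 0: rolls=3,3 (sum=6), consumes 2 rolls
Frame 2 starts at roll index 2: rolls=1,9 (sum=10), consumes 2 rolls
Frame 3 starts at roll index 4: rolls=5,5 (sum=10), consumes 2 rolls
Frame 4 starts at roll index 6: rolls=2,0 (sum=2), consumes 2 rolls
Frame 5 starts at roll index 8: rolls=8,2 (sum=10), consumes 2 rolls
Frame 6 starts at roll index 10: roll=10 (strike), consumes 1 roll
Frame 7 starts at roll index 11: roll=10 (strike), consumes 1 roll
Frame 8 starts at roll index 12: rolls=5,2 (sum=7), consumes 2 rolls
Frame 9 starts at roll index 14: roll=10 (strike), consumes 1 roll
Frame 10 starts at roll index 15: 3 remaining rolls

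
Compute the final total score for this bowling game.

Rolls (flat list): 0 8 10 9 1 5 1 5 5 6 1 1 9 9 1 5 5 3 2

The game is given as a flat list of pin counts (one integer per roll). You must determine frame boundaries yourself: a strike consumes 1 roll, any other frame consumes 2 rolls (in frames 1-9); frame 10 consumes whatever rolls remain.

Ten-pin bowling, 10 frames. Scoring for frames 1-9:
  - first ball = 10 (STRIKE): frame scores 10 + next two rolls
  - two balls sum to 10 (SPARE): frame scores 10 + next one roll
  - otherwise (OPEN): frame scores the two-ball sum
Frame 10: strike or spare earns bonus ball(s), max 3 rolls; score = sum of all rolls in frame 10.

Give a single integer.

Frame 1: OPEN (0+8=8). Cumulative: 8
Frame 2: STRIKE. 10 + next two rolls (9+1) = 20. Cumulative: 28
Frame 3: SPARE (9+1=10). 10 + next roll (5) = 15. Cumulative: 43
Frame 4: OPEN (5+1=6). Cumulative: 49
Frame 5: SPARE (5+5=10). 10 + next roll (6) = 16. Cumulative: 65
Frame 6: OPEN (6+1=7). Cumulative: 72
Frame 7: SPARE (1+9=10). 10 + next roll (9) = 19. Cumulative: 91
Frame 8: SPARE (9+1=10). 10 + next roll (5) = 15. Cumulative: 106
Frame 9: SPARE (5+5=10). 10 + next roll (3) = 13. Cumulative: 119
Frame 10: OPEN. Sum of all frame-10 rolls (3+2) = 5. Cumulative: 124

Answer: 124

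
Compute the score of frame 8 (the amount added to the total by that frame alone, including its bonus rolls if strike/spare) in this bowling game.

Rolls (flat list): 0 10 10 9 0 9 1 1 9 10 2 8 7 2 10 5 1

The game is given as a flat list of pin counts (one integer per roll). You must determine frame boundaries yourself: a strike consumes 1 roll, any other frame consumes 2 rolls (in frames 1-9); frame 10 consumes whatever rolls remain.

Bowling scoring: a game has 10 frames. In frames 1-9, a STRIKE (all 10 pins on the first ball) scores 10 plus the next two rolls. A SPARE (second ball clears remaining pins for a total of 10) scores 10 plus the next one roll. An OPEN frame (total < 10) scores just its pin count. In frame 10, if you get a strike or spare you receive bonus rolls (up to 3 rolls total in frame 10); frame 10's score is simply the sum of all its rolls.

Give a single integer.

Frame 1: SPARE (0+10=10). 10 + next roll (10) = 20. Cumulative: 20
Frame 2: STRIKE. 10 + next two rolls (9+0) = 19. Cumulative: 39
Frame 3: OPEN (9+0=9). Cumulative: 48
Frame 4: SPARE (9+1=10). 10 + next roll (1) = 11. Cumulative: 59
Frame 5: SPARE (1+9=10). 10 + next roll (10) = 20. Cumulative: 79
Frame 6: STRIKE. 10 + next two rolls (2+8) = 20. Cumulative: 99
Frame 7: SPARE (2+8=10). 10 + next roll (7) = 17. Cumulative: 116
Frame 8: OPEN (7+2=9). Cumulative: 125
Frame 9: STRIKE. 10 + next two rolls (5+1) = 16. Cumulative: 141
Frame 10: OPEN. Sum of all frame-10 rolls (5+1) = 6. Cumulative: 147

Answer: 9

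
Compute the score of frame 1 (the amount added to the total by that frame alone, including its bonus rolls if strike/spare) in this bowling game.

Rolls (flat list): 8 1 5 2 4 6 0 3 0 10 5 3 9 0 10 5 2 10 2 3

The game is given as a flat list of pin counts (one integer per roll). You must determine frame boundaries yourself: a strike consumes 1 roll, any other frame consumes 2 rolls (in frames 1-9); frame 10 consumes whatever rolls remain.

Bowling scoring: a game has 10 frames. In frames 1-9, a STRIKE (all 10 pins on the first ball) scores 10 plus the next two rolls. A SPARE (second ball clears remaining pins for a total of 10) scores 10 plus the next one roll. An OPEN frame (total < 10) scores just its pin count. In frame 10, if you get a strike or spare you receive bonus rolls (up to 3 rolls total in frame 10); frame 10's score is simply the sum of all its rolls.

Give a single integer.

Frame 1: OPEN (8+1=9). Cumulative: 9
Frame 2: OPEN (5+2=7). Cumulative: 16
Frame 3: SPARE (4+6=10). 10 + next roll (0) = 10. Cumulative: 26

Answer: 9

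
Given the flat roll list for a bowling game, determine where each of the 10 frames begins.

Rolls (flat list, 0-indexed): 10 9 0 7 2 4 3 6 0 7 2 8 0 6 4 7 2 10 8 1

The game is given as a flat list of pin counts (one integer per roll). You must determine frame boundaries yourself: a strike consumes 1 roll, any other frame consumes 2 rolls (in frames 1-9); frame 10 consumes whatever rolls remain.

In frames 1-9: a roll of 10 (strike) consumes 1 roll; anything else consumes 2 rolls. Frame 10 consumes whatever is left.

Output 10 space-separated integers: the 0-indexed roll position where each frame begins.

Answer: 0 1 3 5 7 9 11 13 15 17

Derivation:
Frame 1 starts at roll index 0: roll=10 (strike), consumes 1 roll
Frame 2 starts at roll index 1: rolls=9,0 (sum=9), consumes 2 rolls
Frame 3 starts at roll index 3: rolls=7,2 (sum=9), consumes 2 rolls
Frame 4 starts at roll index 5: rolls=4,3 (sum=7), consumes 2 rolls
Frame 5 starts at roll index 7: rolls=6,0 (sum=6), consumes 2 rolls
Frame 6 starts at roll index 9: rolls=7,2 (sum=9), consumes 2 rolls
Frame 7 starts at roll index 11: rolls=8,0 (sum=8), consumes 2 rolls
Frame 8 starts at roll index 13: rolls=6,4 (sum=10), consumes 2 rolls
Frame 9 starts at roll index 15: rolls=7,2 (sum=9), consumes 2 rolls
Frame 10 starts at roll index 17: 3 remaining rolls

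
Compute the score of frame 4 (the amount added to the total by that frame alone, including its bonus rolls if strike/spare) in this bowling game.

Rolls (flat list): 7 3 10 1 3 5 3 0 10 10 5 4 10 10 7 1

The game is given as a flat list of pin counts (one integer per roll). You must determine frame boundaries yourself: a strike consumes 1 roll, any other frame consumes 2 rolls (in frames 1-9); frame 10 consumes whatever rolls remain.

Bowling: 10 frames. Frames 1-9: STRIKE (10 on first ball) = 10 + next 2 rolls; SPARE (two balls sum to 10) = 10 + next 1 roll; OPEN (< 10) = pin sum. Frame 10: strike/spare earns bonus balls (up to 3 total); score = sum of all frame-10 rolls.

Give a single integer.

Answer: 8

Derivation:
Frame 1: SPARE (7+3=10). 10 + next roll (10) = 20. Cumulative: 20
Frame 2: STRIKE. 10 + next two rolls (1+3) = 14. Cumulative: 34
Frame 3: OPEN (1+3=4). Cumulative: 38
Frame 4: OPEN (5+3=8). Cumulative: 46
Frame 5: SPARE (0+10=10). 10 + next roll (10) = 20. Cumulative: 66
Frame 6: STRIKE. 10 + next two rolls (5+4) = 19. Cumulative: 85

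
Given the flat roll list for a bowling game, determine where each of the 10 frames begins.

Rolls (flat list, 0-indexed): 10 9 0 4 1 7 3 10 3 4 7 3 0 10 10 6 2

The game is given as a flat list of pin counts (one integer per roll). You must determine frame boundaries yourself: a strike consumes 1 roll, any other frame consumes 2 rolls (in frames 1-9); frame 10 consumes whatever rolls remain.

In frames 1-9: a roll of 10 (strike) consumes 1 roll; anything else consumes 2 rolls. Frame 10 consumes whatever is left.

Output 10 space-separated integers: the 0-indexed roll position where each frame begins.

Frame 1 starts at roll index 0: roll=10 (strike), consumes 1 roll
Frame 2 starts at roll index 1: rolls=9,0 (sum=9), consumes 2 rolls
Frame 3 starts at roll index 3: rolls=4,1 (sum=5), consumes 2 rolls
Frame 4 starts at roll index 5: rolls=7,3 (sum=10), consumes 2 rolls
Frame 5 starts at roll index 7: roll=10 (strike), consumes 1 roll
Frame 6 starts at roll index 8: rolls=3,4 (sum=7), consumes 2 rolls
Frame 7 starts at roll index 10: rolls=7,3 (sum=10), consumes 2 rolls
Frame 8 starts at roll index 12: rolls=0,10 (sum=10), consumes 2 rolls
Frame 9 starts at roll index 14: roll=10 (strike), consumes 1 roll
Frame 10 starts at roll index 15: 2 remaining rolls

Answer: 0 1 3 5 7 8 10 12 14 15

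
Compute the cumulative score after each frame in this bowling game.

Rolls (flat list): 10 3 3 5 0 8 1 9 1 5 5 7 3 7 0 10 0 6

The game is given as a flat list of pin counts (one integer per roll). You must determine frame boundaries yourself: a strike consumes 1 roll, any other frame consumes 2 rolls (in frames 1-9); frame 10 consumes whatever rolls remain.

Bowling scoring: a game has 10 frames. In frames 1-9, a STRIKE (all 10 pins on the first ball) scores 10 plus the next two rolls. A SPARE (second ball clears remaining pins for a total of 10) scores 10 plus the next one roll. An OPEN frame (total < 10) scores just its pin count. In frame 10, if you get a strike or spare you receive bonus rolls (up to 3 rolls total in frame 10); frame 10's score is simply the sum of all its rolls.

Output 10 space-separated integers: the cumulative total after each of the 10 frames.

Frame 1: STRIKE. 10 + next two rolls (3+3) = 16. Cumulative: 16
Frame 2: OPEN (3+3=6). Cumulative: 22
Frame 3: OPEN (5+0=5). Cumulative: 27
Frame 4: OPEN (8+1=9). Cumulative: 36
Frame 5: SPARE (9+1=10). 10 + next roll (5) = 15. Cumulative: 51
Frame 6: SPARE (5+5=10). 10 + next roll (7) = 17. Cumulative: 68
Frame 7: SPARE (7+3=10). 10 + next roll (7) = 17. Cumulative: 85
Frame 8: OPEN (7+0=7). Cumulative: 92
Frame 9: STRIKE. 10 + next two rolls (0+6) = 16. Cumulative: 108
Frame 10: OPEN. Sum of all frame-10 rolls (0+6) = 6. Cumulative: 114

Answer: 16 22 27 36 51 68 85 92 108 114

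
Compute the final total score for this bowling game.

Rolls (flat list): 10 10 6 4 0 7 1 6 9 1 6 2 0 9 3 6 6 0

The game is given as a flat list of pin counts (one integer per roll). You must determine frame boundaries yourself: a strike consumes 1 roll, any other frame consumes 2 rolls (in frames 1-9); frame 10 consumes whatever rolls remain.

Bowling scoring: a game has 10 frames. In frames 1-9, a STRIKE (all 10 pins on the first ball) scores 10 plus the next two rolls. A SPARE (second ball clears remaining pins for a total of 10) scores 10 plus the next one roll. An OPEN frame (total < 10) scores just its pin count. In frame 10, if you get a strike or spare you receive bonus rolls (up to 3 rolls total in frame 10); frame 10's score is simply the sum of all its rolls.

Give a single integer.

Answer: 118

Derivation:
Frame 1: STRIKE. 10 + next two rolls (10+6) = 26. Cumulative: 26
Frame 2: STRIKE. 10 + next two rolls (6+4) = 20. Cumulative: 46
Frame 3: SPARE (6+4=10). 10 + next roll (0) = 10. Cumulative: 56
Frame 4: OPEN (0+7=7). Cumulative: 63
Frame 5: OPEN (1+6=7). Cumulative: 70
Frame 6: SPARE (9+1=10). 10 + next roll (6) = 16. Cumulative: 86
Frame 7: OPEN (6+2=8). Cumulative: 94
Frame 8: OPEN (0+9=9). Cumulative: 103
Frame 9: OPEN (3+6=9). Cumulative: 112
Frame 10: OPEN. Sum of all frame-10 rolls (6+0) = 6. Cumulative: 118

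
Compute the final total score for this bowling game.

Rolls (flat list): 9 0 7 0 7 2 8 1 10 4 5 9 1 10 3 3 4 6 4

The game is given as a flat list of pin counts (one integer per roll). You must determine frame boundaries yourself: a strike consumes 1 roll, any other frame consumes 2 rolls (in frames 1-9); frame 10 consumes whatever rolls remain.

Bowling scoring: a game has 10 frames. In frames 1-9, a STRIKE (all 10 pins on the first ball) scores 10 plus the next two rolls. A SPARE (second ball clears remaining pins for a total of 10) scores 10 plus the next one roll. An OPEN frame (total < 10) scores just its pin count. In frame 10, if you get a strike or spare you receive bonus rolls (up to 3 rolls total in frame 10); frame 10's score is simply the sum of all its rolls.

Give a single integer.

Answer: 118

Derivation:
Frame 1: OPEN (9+0=9). Cumulative: 9
Frame 2: OPEN (7+0=7). Cumulative: 16
Frame 3: OPEN (7+2=9). Cumulative: 25
Frame 4: OPEN (8+1=9). Cumulative: 34
Frame 5: STRIKE. 10 + next two rolls (4+5) = 19. Cumulative: 53
Frame 6: OPEN (4+5=9). Cumulative: 62
Frame 7: SPARE (9+1=10). 10 + next roll (10) = 20. Cumulative: 82
Frame 8: STRIKE. 10 + next two rolls (3+3) = 16. Cumulative: 98
Frame 9: OPEN (3+3=6). Cumulative: 104
Frame 10: SPARE. Sum of all frame-10 rolls (4+6+4) = 14. Cumulative: 118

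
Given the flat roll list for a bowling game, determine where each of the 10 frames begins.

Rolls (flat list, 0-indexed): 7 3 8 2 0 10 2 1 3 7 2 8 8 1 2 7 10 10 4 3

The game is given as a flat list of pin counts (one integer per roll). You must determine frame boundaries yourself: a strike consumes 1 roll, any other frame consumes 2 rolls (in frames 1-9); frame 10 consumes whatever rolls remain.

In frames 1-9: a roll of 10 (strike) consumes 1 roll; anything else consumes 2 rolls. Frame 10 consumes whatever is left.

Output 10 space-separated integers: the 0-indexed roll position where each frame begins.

Answer: 0 2 4 6 8 10 12 14 16 17

Derivation:
Frame 1 starts at roll index 0: rolls=7,3 (sum=10), consumes 2 rolls
Frame 2 starts at roll index 2: rolls=8,2 (sum=10), consumes 2 rolls
Frame 3 starts at roll index 4: rolls=0,10 (sum=10), consumes 2 rolls
Frame 4 starts at roll index 6: rolls=2,1 (sum=3), consumes 2 rolls
Frame 5 starts at roll index 8: rolls=3,7 (sum=10), consumes 2 rolls
Frame 6 starts at roll index 10: rolls=2,8 (sum=10), consumes 2 rolls
Frame 7 starts at roll index 12: rolls=8,1 (sum=9), consumes 2 rolls
Frame 8 starts at roll index 14: rolls=2,7 (sum=9), consumes 2 rolls
Frame 9 starts at roll index 16: roll=10 (strike), consumes 1 roll
Frame 10 starts at roll index 17: 3 remaining rolls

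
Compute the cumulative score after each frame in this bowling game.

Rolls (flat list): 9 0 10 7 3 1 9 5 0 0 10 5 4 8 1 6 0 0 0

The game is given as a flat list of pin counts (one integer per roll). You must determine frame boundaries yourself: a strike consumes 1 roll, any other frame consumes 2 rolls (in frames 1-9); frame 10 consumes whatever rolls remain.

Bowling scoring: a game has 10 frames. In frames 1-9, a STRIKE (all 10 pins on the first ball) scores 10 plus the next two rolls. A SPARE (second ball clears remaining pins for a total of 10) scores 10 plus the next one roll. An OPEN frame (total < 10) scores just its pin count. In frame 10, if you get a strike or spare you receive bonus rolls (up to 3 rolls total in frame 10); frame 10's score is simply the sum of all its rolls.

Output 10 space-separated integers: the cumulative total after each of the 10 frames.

Answer: 9 29 40 55 60 75 84 93 99 99

Derivation:
Frame 1: OPEN (9+0=9). Cumulative: 9
Frame 2: STRIKE. 10 + next two rolls (7+3) = 20. Cumulative: 29
Frame 3: SPARE (7+3=10). 10 + next roll (1) = 11. Cumulative: 40
Frame 4: SPARE (1+9=10). 10 + next roll (5) = 15. Cumulative: 55
Frame 5: OPEN (5+0=5). Cumulative: 60
Frame 6: SPARE (0+10=10). 10 + next roll (5) = 15. Cumulative: 75
Frame 7: OPEN (5+4=9). Cumulative: 84
Frame 8: OPEN (8+1=9). Cumulative: 93
Frame 9: OPEN (6+0=6). Cumulative: 99
Frame 10: OPEN. Sum of all frame-10 rolls (0+0) = 0. Cumulative: 99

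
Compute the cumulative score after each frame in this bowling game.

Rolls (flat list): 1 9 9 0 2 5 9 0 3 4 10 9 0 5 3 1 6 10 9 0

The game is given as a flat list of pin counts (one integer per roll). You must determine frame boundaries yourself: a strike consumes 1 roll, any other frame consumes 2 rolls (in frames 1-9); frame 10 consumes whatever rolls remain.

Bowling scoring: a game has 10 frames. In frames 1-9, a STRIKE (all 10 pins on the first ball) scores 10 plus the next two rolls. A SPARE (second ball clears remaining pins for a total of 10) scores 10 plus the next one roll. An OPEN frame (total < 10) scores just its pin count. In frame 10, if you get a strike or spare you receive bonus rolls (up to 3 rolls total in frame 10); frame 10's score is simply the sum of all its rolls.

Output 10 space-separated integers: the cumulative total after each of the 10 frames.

Answer: 19 28 35 44 51 70 79 87 94 113

Derivation:
Frame 1: SPARE (1+9=10). 10 + next roll (9) = 19. Cumulative: 19
Frame 2: OPEN (9+0=9). Cumulative: 28
Frame 3: OPEN (2+5=7). Cumulative: 35
Frame 4: OPEN (9+0=9). Cumulative: 44
Frame 5: OPEN (3+4=7). Cumulative: 51
Frame 6: STRIKE. 10 + next two rolls (9+0) = 19. Cumulative: 70
Frame 7: OPEN (9+0=9). Cumulative: 79
Frame 8: OPEN (5+3=8). Cumulative: 87
Frame 9: OPEN (1+6=7). Cumulative: 94
Frame 10: STRIKE. Sum of all frame-10 rolls (10+9+0) = 19. Cumulative: 113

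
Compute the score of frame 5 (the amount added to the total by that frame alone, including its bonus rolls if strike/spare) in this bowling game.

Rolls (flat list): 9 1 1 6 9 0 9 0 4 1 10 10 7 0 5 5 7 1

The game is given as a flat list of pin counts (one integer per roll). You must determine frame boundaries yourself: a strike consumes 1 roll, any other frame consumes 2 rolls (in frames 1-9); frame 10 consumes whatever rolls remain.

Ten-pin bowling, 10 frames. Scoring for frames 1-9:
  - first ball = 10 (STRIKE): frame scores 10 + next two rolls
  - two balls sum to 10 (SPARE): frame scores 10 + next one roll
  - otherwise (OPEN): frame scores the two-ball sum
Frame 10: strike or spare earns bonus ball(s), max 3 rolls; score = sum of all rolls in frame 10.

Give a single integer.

Frame 1: SPARE (9+1=10). 10 + next roll (1) = 11. Cumulative: 11
Frame 2: OPEN (1+6=7). Cumulative: 18
Frame 3: OPEN (9+0=9). Cumulative: 27
Frame 4: OPEN (9+0=9). Cumulative: 36
Frame 5: OPEN (4+1=5). Cumulative: 41
Frame 6: STRIKE. 10 + next two rolls (10+7) = 27. Cumulative: 68
Frame 7: STRIKE. 10 + next two rolls (7+0) = 17. Cumulative: 85

Answer: 5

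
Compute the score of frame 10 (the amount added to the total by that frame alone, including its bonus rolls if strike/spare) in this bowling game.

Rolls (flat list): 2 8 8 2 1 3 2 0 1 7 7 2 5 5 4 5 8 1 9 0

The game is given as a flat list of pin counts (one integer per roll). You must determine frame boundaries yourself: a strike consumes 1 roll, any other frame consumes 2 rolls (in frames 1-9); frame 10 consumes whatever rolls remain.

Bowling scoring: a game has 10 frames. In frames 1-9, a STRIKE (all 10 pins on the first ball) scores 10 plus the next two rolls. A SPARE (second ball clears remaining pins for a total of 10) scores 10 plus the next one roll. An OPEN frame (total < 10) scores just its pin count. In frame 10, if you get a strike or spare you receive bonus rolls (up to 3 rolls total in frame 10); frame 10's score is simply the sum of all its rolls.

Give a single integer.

Frame 1: SPARE (2+8=10). 10 + next roll (8) = 18. Cumulative: 18
Frame 2: SPARE (8+2=10). 10 + next roll (1) = 11. Cumulative: 29
Frame 3: OPEN (1+3=4). Cumulative: 33
Frame 4: OPEN (2+0=2). Cumulative: 35
Frame 5: OPEN (1+7=8). Cumulative: 43
Frame 6: OPEN (7+2=9). Cumulative: 52
Frame 7: SPARE (5+5=10). 10 + next roll (4) = 14. Cumulative: 66
Frame 8: OPEN (4+5=9). Cumulative: 75
Frame 9: OPEN (8+1=9). Cumulative: 84
Frame 10: OPEN. Sum of all frame-10 rolls (9+0) = 9. Cumulative: 93

Answer: 9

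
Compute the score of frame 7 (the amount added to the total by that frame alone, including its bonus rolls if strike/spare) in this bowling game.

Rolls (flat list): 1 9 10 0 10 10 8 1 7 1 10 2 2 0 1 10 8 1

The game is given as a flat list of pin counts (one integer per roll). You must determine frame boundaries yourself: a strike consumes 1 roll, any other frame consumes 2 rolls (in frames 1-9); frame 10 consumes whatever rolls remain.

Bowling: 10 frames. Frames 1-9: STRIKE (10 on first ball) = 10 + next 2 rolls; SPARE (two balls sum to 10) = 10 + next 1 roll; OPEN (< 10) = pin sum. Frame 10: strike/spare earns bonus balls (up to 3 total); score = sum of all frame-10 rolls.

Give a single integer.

Frame 1: SPARE (1+9=10). 10 + next roll (10) = 20. Cumulative: 20
Frame 2: STRIKE. 10 + next two rolls (0+10) = 20. Cumulative: 40
Frame 3: SPARE (0+10=10). 10 + next roll (10) = 20. Cumulative: 60
Frame 4: STRIKE. 10 + next two rolls (8+1) = 19. Cumulative: 79
Frame 5: OPEN (8+1=9). Cumulative: 88
Frame 6: OPEN (7+1=8). Cumulative: 96
Frame 7: STRIKE. 10 + next two rolls (2+2) = 14. Cumulative: 110
Frame 8: OPEN (2+2=4). Cumulative: 114
Frame 9: OPEN (0+1=1). Cumulative: 115

Answer: 14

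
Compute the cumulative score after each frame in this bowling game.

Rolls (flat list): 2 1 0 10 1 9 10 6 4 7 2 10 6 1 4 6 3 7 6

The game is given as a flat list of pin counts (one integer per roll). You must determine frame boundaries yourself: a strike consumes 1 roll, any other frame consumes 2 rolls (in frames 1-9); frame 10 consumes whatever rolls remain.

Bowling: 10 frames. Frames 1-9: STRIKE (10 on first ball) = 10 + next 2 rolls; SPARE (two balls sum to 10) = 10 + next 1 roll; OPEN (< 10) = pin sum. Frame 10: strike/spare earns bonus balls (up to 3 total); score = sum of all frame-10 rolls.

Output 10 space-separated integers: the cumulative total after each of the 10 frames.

Frame 1: OPEN (2+1=3). Cumulative: 3
Frame 2: SPARE (0+10=10). 10 + next roll (1) = 11. Cumulative: 14
Frame 3: SPARE (1+9=10). 10 + next roll (10) = 20. Cumulative: 34
Frame 4: STRIKE. 10 + next two rolls (6+4) = 20. Cumulative: 54
Frame 5: SPARE (6+4=10). 10 + next roll (7) = 17. Cumulative: 71
Frame 6: OPEN (7+2=9). Cumulative: 80
Frame 7: STRIKE. 10 + next two rolls (6+1) = 17. Cumulative: 97
Frame 8: OPEN (6+1=7). Cumulative: 104
Frame 9: SPARE (4+6=10). 10 + next roll (3) = 13. Cumulative: 117
Frame 10: SPARE. Sum of all frame-10 rolls (3+7+6) = 16. Cumulative: 133

Answer: 3 14 34 54 71 80 97 104 117 133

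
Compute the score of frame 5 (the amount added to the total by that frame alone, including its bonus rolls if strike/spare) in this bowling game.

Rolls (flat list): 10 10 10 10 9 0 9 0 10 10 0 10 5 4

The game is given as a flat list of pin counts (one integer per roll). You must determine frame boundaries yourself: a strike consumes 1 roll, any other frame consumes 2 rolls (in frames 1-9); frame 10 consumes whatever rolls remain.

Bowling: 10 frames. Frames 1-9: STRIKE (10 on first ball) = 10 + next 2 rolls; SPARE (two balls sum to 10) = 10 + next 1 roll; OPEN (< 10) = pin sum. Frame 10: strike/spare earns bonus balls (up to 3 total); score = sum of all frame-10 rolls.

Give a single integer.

Answer: 9

Derivation:
Frame 1: STRIKE. 10 + next two rolls (10+10) = 30. Cumulative: 30
Frame 2: STRIKE. 10 + next two rolls (10+10) = 30. Cumulative: 60
Frame 3: STRIKE. 10 + next two rolls (10+9) = 29. Cumulative: 89
Frame 4: STRIKE. 10 + next two rolls (9+0) = 19. Cumulative: 108
Frame 5: OPEN (9+0=9). Cumulative: 117
Frame 6: OPEN (9+0=9). Cumulative: 126
Frame 7: STRIKE. 10 + next two rolls (10+0) = 20. Cumulative: 146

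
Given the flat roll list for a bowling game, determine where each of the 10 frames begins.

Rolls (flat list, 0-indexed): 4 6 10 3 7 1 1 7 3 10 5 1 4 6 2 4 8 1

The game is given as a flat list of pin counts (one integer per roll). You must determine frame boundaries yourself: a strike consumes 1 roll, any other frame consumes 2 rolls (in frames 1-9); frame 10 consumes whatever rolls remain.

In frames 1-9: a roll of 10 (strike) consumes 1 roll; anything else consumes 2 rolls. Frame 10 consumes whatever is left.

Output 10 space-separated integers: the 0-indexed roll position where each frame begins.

Frame 1 starts at roll index 0: rolls=4,6 (sum=10), consumes 2 rolls
Frame 2 starts at roll index 2: roll=10 (strike), consumes 1 roll
Frame 3 starts at roll index 3: rolls=3,7 (sum=10), consumes 2 rolls
Frame 4 starts at roll index 5: rolls=1,1 (sum=2), consumes 2 rolls
Frame 5 starts at roll index 7: rolls=7,3 (sum=10), consumes 2 rolls
Frame 6 starts at roll index 9: roll=10 (strike), consumes 1 roll
Frame 7 starts at roll index 10: rolls=5,1 (sum=6), consumes 2 rolls
Frame 8 starts at roll index 12: rolls=4,6 (sum=10), consumes 2 rolls
Frame 9 starts at roll index 14: rolls=2,4 (sum=6), consumes 2 rolls
Frame 10 starts at roll index 16: 2 remaining rolls

Answer: 0 2 3 5 7 9 10 12 14 16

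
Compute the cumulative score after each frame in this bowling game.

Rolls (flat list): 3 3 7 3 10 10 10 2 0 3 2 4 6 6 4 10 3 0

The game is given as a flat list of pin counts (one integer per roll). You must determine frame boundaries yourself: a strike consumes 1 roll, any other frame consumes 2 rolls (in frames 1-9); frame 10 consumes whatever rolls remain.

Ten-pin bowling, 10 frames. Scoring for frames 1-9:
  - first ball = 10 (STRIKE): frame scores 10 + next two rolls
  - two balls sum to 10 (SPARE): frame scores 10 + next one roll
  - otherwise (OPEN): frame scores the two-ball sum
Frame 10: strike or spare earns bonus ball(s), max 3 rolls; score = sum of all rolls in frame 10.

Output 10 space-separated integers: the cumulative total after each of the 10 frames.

Frame 1: OPEN (3+3=6). Cumulative: 6
Frame 2: SPARE (7+3=10). 10 + next roll (10) = 20. Cumulative: 26
Frame 3: STRIKE. 10 + next two rolls (10+10) = 30. Cumulative: 56
Frame 4: STRIKE. 10 + next two rolls (10+2) = 22. Cumulative: 78
Frame 5: STRIKE. 10 + next two rolls (2+0) = 12. Cumulative: 90
Frame 6: OPEN (2+0=2). Cumulative: 92
Frame 7: OPEN (3+2=5). Cumulative: 97
Frame 8: SPARE (4+6=10). 10 + next roll (6) = 16. Cumulative: 113
Frame 9: SPARE (6+4=10). 10 + next roll (10) = 20. Cumulative: 133
Frame 10: STRIKE. Sum of all frame-10 rolls (10+3+0) = 13. Cumulative: 146

Answer: 6 26 56 78 90 92 97 113 133 146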